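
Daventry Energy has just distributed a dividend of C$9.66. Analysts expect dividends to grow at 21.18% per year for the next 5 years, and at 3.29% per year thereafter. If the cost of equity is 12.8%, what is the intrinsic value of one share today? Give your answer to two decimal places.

Two-stage DDM. Project D₁…D_5 at 0.2118, terminal growth 0.0329, discount at r = 0.128.
D_1 = 11.7060
D_2 = 14.1853
D_3 = 17.1898
D_4 = 20.8306
D_5 = 25.2425
Terminal value at t=5: TV = D_6/(r−g) = 26.0729/(0.128−0.0329) = 274.1635
P₀ = 11.7060/(1+0.128)^1 + 14.1853/(1+0.128)^2 + 17.1898/(1+0.128)^3 + 20.8306/(1+0.128)^4 + 25.2425/(1+0.128)^5 + 274.1635/(1+0.128)^5 = 210.3211

C$210.32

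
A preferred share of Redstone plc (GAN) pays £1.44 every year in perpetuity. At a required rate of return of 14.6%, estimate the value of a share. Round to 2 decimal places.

Zero-growth DDM (perpetuity): P₀ = D/r = 1.44 / 0.146 = 9.8630

£9.86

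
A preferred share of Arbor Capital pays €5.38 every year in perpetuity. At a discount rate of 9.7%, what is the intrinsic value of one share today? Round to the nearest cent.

Zero-growth DDM (perpetuity): P₀ = D/r = 5.38 / 0.097 = 55.4639

€55.46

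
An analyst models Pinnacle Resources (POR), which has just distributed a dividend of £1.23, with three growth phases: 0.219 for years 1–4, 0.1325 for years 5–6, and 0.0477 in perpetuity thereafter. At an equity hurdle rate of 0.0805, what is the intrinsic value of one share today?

Three-stage DDM. Project D₁…D_6; terminal Gordon value at t=6 with g = 0.0477; discount at r = 0.0805.
D_1 = 1.4994
D_2 = 1.8277
D_3 = 2.2280
D_4 = 2.7159
D_5 = 3.0758
D_6 = 3.4833
TV_6 = 3.6495/(0.0805−0.0477) = 111.2652
P₀ = Σ Dₜ/(1+r)ᵗ + TV_6/(1+r)^6 = 80.9110

£80.91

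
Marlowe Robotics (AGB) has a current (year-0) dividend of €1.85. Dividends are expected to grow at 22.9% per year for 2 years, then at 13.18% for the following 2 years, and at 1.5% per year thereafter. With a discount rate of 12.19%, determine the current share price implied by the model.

€30.20

Three-stage DDM. Project D₁…D_4; terminal Gordon value at t=4 with g = 0.015; discount at r = 0.1219.
D_1 = 2.2737
D_2 = 2.7943
D_3 = 3.1626
D_4 = 3.5794
TV_4 = 3.6331/(0.1219−0.015) = 33.9862
P₀ = Σ Dₜ/(1+r)ᵗ + TV_4/(1+r)^4 = 30.1987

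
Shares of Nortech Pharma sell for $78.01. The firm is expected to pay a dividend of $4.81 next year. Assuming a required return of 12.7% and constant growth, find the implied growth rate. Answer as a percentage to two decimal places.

From P₀ = D₁/(r − g), the implied growth is g = r − D₁/P₀.
g = 0.127 − 4.81/78.01 = 0.127 − 0.06166 = 0.06534

6.53%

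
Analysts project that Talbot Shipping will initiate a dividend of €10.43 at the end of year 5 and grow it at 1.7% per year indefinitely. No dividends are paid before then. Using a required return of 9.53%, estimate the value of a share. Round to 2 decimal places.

€92.55

Deferred-dividend DDM. At t=4 the remaining stream is a growing perpetuity with first payment D_5 = 10.43.
V_4 = D_5/(r−g) = 10.43/(0.0953−0.017) = 133.2056
P₀ = V_4/(1+r)^4 = 133.2056/(1+0.0953)^4 = 92.5529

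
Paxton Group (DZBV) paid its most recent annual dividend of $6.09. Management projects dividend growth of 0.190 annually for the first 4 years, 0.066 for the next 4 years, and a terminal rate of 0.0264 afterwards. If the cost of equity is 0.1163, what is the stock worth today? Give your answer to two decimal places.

Three-stage DDM. Project D₁…D_8; terminal Gordon value at t=8 with g = 0.0264; discount at r = 0.1163.
D_1 = 7.2471
D_2 = 8.6240
D_3 = 10.2626
D_4 = 12.2125
D_5 = 13.0185
D_6 = 13.8778
D_7 = 14.7937
D_8 = 15.7701
TV_8 = 16.1864/(0.1163−0.0264) = 180.0491
P₀ = Σ Dₜ/(1+r)ᵗ + TV_8/(1+r)^8 = 131.3957

$131.40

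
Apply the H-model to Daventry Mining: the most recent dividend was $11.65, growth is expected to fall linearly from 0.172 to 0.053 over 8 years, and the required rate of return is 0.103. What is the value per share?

$356.26

H-model: P₀ = D₀[(1+g_L) + H(g_S−g_L)]/(r−g_L), with H = 8/2 = 4.
P₀ = 11.65 × [(1+0.053) + 4×(0.172−0.053)] / (0.103−0.053)
   = 11.65 × 1.5290 / 0.05 = 356.2570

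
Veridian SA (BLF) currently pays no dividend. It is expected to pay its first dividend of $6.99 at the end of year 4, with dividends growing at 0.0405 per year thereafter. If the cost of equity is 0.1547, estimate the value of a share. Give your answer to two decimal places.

$39.76

Deferred-dividend DDM. At t=3 the remaining stream is a growing perpetuity with first payment D_4 = 6.99.
V_3 = D_4/(r−g) = 6.99/(0.1547−0.0405) = 61.2084
P₀ = V_3/(1+r)^3 = 61.2084/(1+0.1547)^3 = 39.7561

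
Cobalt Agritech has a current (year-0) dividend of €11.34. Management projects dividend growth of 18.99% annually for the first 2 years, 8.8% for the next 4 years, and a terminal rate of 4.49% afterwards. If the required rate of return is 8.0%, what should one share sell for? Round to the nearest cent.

€504.41

Three-stage DDM. Project D₁…D_6; terminal Gordon value at t=6 with g = 0.0449; discount at r = 0.08.
D_1 = 13.4935
D_2 = 16.0559
D_3 = 17.4688
D_4 = 19.0060
D_5 = 20.6786
D_6 = 22.4983
TV_6 = 23.5085/(0.08−0.0449) = 669.7569
P₀ = Σ Dₜ/(1+r)ᵗ + TV_6/(1+r)^6 = 504.4082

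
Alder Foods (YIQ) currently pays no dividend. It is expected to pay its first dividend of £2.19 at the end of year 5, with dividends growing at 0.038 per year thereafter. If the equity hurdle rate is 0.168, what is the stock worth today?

£9.05

Deferred-dividend DDM. At t=4 the remaining stream is a growing perpetuity with first payment D_5 = 2.19.
V_4 = D_5/(r−g) = 2.19/(0.168−0.038) = 16.8462
P₀ = V_4/(1+r)^4 = 16.8462/(1+0.168)^4 = 9.0517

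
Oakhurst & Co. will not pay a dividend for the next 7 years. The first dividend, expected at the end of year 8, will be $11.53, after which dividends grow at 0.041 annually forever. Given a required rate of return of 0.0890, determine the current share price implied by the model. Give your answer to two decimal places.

$132.25

Deferred-dividend DDM. At t=7 the remaining stream is a growing perpetuity with first payment D_8 = 11.53.
V_7 = D_8/(r−g) = 11.53/(0.089−0.041) = 240.2083
P₀ = V_7/(1+r)^7 = 240.2083/(1+0.089)^7 = 132.2492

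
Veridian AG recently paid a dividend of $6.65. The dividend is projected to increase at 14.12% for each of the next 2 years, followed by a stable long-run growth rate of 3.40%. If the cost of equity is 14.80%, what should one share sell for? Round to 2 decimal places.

Two-stage DDM. Project D₁…D_2 at 0.1412, terminal growth 0.034, discount at r = 0.148.
D_1 = 7.5890
D_2 = 8.6605
Terminal value at t=2: TV = D_3/(r−g) = 8.9550/(0.148−0.034) = 78.5527
P₀ = 7.5890/(1+0.148)^1 + 8.6605/(1+0.148)^2 + 78.5527/(1+0.148)^2 = 72.7863

$72.79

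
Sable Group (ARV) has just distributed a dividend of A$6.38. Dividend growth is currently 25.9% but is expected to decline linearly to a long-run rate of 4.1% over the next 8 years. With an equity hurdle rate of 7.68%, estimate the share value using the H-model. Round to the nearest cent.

A$340.92

H-model: P₀ = D₀[(1+g_L) + H(g_S−g_L)]/(r−g_L), with H = 8/2 = 4.
P₀ = 6.38 × [(1+0.041) + 4×(0.259−0.041)] / (0.0768−0.041)
   = 6.38 × 1.9130 / 0.0358 = 340.9201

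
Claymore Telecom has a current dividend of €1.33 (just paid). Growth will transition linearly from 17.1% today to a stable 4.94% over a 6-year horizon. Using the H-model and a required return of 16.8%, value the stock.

H-model: P₀ = D₀[(1+g_L) + H(g_S−g_L)]/(r−g_L), with H = 6/2 = 3.
P₀ = 1.33 × [(1+0.0494) + 3×(0.171−0.0494)] / (0.168−0.0494)
   = 1.33 × 1.4142 / 0.1186 = 15.8591

€15.86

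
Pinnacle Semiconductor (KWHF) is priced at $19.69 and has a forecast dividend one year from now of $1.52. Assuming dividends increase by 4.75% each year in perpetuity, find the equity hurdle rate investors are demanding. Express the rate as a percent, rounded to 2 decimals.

Rearranging the constant-growth DDM: r = D₁/P₀ + g.
r = 1.5200 / 19.69 + 0.0475 = 0.07720 + 0.0475 = 0.12470

12.47%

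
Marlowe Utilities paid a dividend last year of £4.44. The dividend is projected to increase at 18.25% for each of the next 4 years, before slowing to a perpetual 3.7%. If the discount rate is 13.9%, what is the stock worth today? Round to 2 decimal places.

£71.96

Two-stage DDM. Project D₁…D_4 at 0.1825, terminal growth 0.037, discount at r = 0.139.
D_1 = 5.2503
D_2 = 6.2085
D_3 = 7.3415
D_4 = 8.6814
Terminal value at t=4: TV = D_5/(r−g) = 9.0026/(0.139−0.037) = 88.2605
P₀ = 5.2503/(1+0.139)^1 + 6.2085/(1+0.139)^2 + 7.3415/(1+0.139)^3 + 8.6814/(1+0.139)^4 + 88.2605/(1+0.139)^4 = 71.9627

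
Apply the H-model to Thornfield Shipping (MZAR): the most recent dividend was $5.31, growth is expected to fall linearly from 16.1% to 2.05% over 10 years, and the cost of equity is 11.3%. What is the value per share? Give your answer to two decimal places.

H-model: P₀ = D₀[(1+g_L) + H(g_S−g_L)]/(r−g_L), with H = 10/2 = 5.
P₀ = 5.31 × [(1+0.0205) + 5×(0.161−0.0205)] / (0.113−0.0205)
   = 5.31 × 1.7230 / 0.0925 = 98.9095

$98.91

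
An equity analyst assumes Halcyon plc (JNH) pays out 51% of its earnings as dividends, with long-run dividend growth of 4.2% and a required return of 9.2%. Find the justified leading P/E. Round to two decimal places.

Justified leading P/E = b/(r−g) = 0.51/(0.092−0.042) = 10.2000

10.20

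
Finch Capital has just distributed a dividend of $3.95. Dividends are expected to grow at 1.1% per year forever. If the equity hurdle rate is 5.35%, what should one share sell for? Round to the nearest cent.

Gordon growth model: P₀ = D₁/(r − g). D₁ = 3.95 × (1 + 0.011) = 3.9934.
P₀ = 3.9934 / (0.0535 − 0.011) = 3.9934 / 0.0425 = 93.9635

$93.96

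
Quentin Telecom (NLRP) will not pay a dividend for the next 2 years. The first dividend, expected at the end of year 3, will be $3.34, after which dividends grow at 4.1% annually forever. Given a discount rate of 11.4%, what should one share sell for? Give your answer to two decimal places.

Deferred-dividend DDM. At t=2 the remaining stream is a growing perpetuity with first payment D_3 = 3.34.
V_2 = D_3/(r−g) = 3.34/(0.114−0.041) = 45.7534
P₀ = V_2/(1+r)^2 = 45.7534/(1+0.114)^2 = 36.8683

$36.87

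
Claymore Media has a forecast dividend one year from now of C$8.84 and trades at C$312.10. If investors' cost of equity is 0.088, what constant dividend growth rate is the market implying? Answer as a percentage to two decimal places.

From P₀ = D₁/(r − g), the implied growth is g = r − D₁/P₀.
g = 0.088 − 8.84/312.10 = 0.088 − 0.02832 = 0.05968

5.97%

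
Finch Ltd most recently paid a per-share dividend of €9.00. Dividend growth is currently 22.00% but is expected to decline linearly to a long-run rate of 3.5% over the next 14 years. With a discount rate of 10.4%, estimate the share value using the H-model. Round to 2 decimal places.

H-model: P₀ = D₀[(1+g_L) + H(g_S−g_L)]/(r−g_L), with H = 14/2 = 7.
P₀ = 9.00 × [(1+0.035) + 7×(0.22−0.035)] / (0.104−0.035)
   = 9.00 × 2.3300 / 0.069 = 303.9130

€303.91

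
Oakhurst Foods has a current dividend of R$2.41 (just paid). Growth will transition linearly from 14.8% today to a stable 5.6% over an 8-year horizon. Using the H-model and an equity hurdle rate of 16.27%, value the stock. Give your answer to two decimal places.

H-model: P₀ = D₀[(1+g_L) + H(g_S−g_L)]/(r−g_L), with H = 8/2 = 4.
P₀ = 2.41 × [(1+0.056) + 4×(0.148−0.056)] / (0.1627−0.056)
   = 2.41 × 1.4240 / 0.1067 = 32.1634

R$32.16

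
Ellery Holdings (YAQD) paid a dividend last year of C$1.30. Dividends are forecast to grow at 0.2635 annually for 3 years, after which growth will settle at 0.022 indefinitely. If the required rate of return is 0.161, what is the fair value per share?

C$16.95

Two-stage DDM. Project D₁…D_3 at 0.2635, terminal growth 0.022, discount at r = 0.161.
D_1 = 1.6426
D_2 = 2.0754
D_3 = 2.6222
Terminal value at t=3: TV = D_4/(r−g) = 2.6799/(0.161−0.022) = 19.2799
P₀ = 1.6426/(1+0.161)^1 + 2.0754/(1+0.161)^2 + 2.6222/(1+0.161)^3 + 19.2799/(1+0.161)^3 = 16.9500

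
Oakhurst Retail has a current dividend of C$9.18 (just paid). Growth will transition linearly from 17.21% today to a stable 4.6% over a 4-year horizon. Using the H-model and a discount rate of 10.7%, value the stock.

H-model: P₀ = D₀[(1+g_L) + H(g_S−g_L)]/(r−g_L), with H = 4/2 = 2.
P₀ = 9.18 × [(1+0.046) + 2×(0.1721−0.046)] / (0.107−0.046)
   = 9.18 × 1.2982 / 0.061 = 195.3685

C$195.37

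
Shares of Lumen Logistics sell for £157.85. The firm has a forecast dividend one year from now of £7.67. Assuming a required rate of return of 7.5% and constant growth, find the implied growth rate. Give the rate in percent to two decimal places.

2.64%

From P₀ = D₁/(r − g), the implied growth is g = r − D₁/P₀.
g = 0.075 − 7.67/157.85 = 0.075 − 0.04859 = 0.02641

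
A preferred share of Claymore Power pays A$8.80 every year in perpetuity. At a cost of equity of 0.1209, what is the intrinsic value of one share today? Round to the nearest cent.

Zero-growth DDM (perpetuity): P₀ = D/r = 8.80 / 0.1209 = 72.7874

A$72.79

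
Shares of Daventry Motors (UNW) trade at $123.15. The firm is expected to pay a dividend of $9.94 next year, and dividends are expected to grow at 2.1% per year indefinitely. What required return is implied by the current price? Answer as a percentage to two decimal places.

Rearranging the constant-growth DDM: r = D₁/P₀ + g.
r = 9.9400 / 123.15 + 0.021 = 0.08071 + 0.021 = 0.10171

10.17%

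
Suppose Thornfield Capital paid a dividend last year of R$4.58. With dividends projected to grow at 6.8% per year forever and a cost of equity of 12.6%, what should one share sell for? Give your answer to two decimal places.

Gordon growth model: P₀ = D₁/(r − g). D₁ = 4.58 × (1 + 0.068) = 4.8914.
P₀ = 4.8914 / (0.126 − 0.068) = 4.8914 / 0.058 = 84.3352

R$84.34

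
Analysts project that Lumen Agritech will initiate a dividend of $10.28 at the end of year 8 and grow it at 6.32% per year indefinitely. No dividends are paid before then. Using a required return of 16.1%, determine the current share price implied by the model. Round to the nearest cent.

$36.97

Deferred-dividend DDM. At t=7 the remaining stream is a growing perpetuity with first payment D_8 = 10.28.
V_7 = D_8/(r−g) = 10.28/(0.161−0.0632) = 105.1125
P₀ = V_7/(1+r)^7 = 105.1125/(1+0.161)^7 = 36.9682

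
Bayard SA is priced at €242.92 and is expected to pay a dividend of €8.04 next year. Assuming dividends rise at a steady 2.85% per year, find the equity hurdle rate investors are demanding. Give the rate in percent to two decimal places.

6.16%

Rearranging the constant-growth DDM: r = D₁/P₀ + g.
r = 8.0400 / 242.92 + 0.0285 = 0.03310 + 0.0285 = 0.06160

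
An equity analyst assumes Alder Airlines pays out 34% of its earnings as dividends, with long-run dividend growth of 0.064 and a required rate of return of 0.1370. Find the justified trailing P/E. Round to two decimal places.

Justified trailing P/E = b(1+g)/(r−g) = 0.34×(1+0.064)/(0.137−0.064) = 4.9556

4.96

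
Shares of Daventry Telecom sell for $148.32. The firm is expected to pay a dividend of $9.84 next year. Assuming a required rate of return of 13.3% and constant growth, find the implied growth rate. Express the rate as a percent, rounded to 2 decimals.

6.67%

From P₀ = D₁/(r − g), the implied growth is g = r − D₁/P₀.
g = 0.133 − 9.84/148.32 = 0.133 − 0.06634 = 0.06666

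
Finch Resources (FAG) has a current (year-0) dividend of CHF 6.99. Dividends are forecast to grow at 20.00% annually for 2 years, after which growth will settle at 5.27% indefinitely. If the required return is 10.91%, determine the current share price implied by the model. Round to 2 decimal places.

Two-stage DDM. Project D₁…D_2 at 0.2, terminal growth 0.0527, discount at r = 0.1091.
D_1 = 8.3880
D_2 = 10.0656
Terminal value at t=2: TV = D_3/(r−g) = 10.5961/(0.1091−0.0527) = 187.8734
P₀ = 8.3880/(1+0.1091)^1 + 10.0656/(1+0.1091)^2 + 187.8734/(1+0.1091)^2 = 168.4754

CHF 168.48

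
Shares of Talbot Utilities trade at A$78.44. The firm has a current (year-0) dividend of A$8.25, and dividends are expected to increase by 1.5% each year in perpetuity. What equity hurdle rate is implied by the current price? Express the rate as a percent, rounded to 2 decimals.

12.18%

Rearranging the constant-growth DDM: r = D₁/P₀ + g.
D₁ = 8.25 × (1 + 0.015) = 8.3737.
r = 8.3737 / 78.44 + 0.015 = 0.10675 + 0.015 = 0.12175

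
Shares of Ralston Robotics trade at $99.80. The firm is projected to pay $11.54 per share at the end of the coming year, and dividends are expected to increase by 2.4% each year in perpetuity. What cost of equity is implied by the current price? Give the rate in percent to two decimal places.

Rearranging the constant-growth DDM: r = D₁/P₀ + g.
r = 11.5400 / 99.80 + 0.024 = 0.11563 + 0.024 = 0.13963

13.96%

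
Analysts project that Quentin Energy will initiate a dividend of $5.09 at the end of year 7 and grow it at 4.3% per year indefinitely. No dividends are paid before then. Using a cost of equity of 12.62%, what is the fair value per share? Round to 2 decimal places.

$29.98

Deferred-dividend DDM. At t=6 the remaining stream is a growing perpetuity with first payment D_7 = 5.09.
V_6 = D_7/(r−g) = 5.09/(0.1262−0.043) = 61.1779
P₀ = V_6/(1+r)^6 = 61.1779/(1+0.1262)^6 = 29.9848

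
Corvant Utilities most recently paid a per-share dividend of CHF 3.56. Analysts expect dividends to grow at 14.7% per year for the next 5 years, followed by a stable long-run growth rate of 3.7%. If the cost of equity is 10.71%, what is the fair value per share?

CHF 82.68

Two-stage DDM. Project D₁…D_5 at 0.147, terminal growth 0.037, discount at r = 0.1071.
D_1 = 4.0833
D_2 = 4.6836
D_3 = 5.3721
D_4 = 6.1617
D_5 = 7.0675
Terminal value at t=5: TV = D_6/(r−g) = 7.3290/(0.1071−0.037) = 104.5509
P₀ = 4.0833/(1+0.1071)^1 + 4.6836/(1+0.1071)^2 + 5.3721/(1+0.1071)^3 + 6.1617/(1+0.1071)^4 + 7.0675/(1+0.1071)^5 + 104.5509/(1+0.1071)^5 = 82.6823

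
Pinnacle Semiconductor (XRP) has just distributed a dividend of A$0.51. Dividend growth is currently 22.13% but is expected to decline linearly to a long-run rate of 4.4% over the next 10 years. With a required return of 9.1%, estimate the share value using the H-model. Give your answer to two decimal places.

H-model: P₀ = D₀[(1+g_L) + H(g_S−g_L)]/(r−g_L), with H = 10/2 = 5.
P₀ = 0.51 × [(1+0.044) + 5×(0.2213−0.044)] / (0.091−0.044)
   = 0.51 × 1.9305 / 0.047 = 20.9480

A$20.95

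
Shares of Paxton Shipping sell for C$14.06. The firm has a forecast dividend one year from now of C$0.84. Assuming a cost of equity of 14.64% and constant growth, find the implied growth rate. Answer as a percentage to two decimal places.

8.67%

From P₀ = D₁/(r − g), the implied growth is g = r − D₁/P₀.
g = 0.1464 − 0.84/14.06 = 0.1464 − 0.05974 = 0.08666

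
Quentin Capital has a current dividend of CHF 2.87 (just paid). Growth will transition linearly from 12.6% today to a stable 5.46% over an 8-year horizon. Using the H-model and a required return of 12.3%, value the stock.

H-model: P₀ = D₀[(1+g_L) + H(g_S−g_L)]/(r−g_L), with H = 8/2 = 4.
P₀ = 2.87 × [(1+0.0546) + 4×(0.126−0.0546)] / (0.123−0.0546)
   = 2.87 × 1.3402 / 0.0684 = 56.2335

CHF 56.23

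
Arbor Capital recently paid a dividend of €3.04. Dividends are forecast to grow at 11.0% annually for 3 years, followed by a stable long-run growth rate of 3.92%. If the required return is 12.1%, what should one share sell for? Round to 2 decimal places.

Two-stage DDM. Project D₁…D_3 at 0.11, terminal growth 0.0392, discount at r = 0.121.
D_1 = 3.3744
D_2 = 3.7456
D_3 = 4.1576
Terminal value at t=3: TV = D_4/(r−g) = 4.3206/(0.121−0.0392) = 52.8188
P₀ = 3.3744/(1+0.121)^1 + 3.7456/(1+0.121)^2 + 4.1576/(1+0.121)^3 + 52.8188/(1+0.121)^3 = 46.4370

€46.44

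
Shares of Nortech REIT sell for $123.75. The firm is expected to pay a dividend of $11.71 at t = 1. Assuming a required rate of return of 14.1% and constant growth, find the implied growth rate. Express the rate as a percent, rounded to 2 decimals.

4.64%

From P₀ = D₁/(r − g), the implied growth is g = r − D₁/P₀.
g = 0.141 − 11.71/123.75 = 0.141 − 0.09463 = 0.04637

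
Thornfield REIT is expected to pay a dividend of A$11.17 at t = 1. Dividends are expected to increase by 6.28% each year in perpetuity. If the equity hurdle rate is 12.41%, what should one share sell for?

A$182.22

Gordon growth model: P₀ = D₁/(r − g), with D₁ = 11.17 given directly.
P₀ = 11.1700 / (0.1241 − 0.0628) = 11.1700 / 0.0613 = 182.2186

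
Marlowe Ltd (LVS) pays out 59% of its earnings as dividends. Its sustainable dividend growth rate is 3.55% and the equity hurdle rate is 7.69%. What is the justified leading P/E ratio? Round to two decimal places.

Justified leading P/E = b/(r−g) = 0.59/(0.0769−0.0355) = 14.2512

14.25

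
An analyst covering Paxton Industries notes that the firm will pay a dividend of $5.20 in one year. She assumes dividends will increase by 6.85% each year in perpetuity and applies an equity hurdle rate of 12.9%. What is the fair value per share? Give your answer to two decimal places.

Gordon growth model: P₀ = D₁/(r − g), with D₁ = 5.20 given directly.
P₀ = 5.2000 / (0.129 − 0.0685) = 5.2000 / 0.0605 = 85.9504

$85.95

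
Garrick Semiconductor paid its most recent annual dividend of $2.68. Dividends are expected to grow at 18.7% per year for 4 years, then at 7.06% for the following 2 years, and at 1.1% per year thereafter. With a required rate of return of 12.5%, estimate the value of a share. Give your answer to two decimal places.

Three-stage DDM. Project D₁…D_6; terminal Gordon value at t=6 with g = 0.011; discount at r = 0.125.
D_1 = 3.1812
D_2 = 3.7760
D_3 = 4.4822
D_4 = 5.3203
D_5 = 5.6959
D_6 = 6.0981
TV_6 = 6.1651/(0.125−0.011) = 54.0802
P₀ = Σ Dₜ/(1+r)ᵗ + TV_6/(1+r)^6 = 45.1256

$45.13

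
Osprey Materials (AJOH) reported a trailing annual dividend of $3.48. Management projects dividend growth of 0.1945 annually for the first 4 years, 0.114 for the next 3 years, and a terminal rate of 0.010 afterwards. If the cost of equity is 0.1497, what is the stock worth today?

$53.42

Three-stage DDM. Project D₁…D_7; terminal Gordon value at t=7 with g = 0.01; discount at r = 0.1497.
D_1 = 4.1569
D_2 = 4.9654
D_3 = 5.9311
D_4 = 7.0847
D_5 = 7.8924
D_6 = 8.7921
D_7 = 9.7944
TV_7 = 9.8924/(0.1497−0.01) = 70.8116
P₀ = Σ Dₜ/(1+r)ᵗ + TV_7/(1+r)^7 = 53.4242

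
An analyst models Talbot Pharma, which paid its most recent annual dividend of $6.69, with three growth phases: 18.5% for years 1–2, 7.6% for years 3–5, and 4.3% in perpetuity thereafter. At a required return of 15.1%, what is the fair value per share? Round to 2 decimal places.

Three-stage DDM. Project D₁…D_5; terminal Gordon value at t=5 with g = 0.043; discount at r = 0.151.
D_1 = 7.9277
D_2 = 9.3943
D_3 = 10.1082
D_4 = 10.8765
D_5 = 11.7031
TV_5 = 12.2063/(0.151−0.043) = 113.0213
P₀ = Σ Dₜ/(1+r)ᵗ + TV_5/(1+r)^5 = 88.5459

$88.55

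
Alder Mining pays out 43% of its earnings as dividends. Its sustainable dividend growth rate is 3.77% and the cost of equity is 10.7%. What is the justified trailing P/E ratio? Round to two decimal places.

6.44

Justified trailing P/E = b(1+g)/(r−g) = 0.43×(1+0.0377)/(0.107−0.0377) = 6.4388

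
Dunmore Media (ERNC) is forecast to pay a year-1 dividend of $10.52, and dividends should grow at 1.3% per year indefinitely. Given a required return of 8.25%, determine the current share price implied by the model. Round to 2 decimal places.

Gordon growth model: P₀ = D₁/(r − g), with D₁ = 10.52 given directly.
P₀ = 10.5200 / (0.0825 − 0.013) = 10.5200 / 0.0695 = 151.3669

$151.37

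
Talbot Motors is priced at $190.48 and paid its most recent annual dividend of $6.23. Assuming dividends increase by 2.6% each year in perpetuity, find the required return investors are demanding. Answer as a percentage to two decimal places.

5.96%

Rearranging the constant-growth DDM: r = D₁/P₀ + g.
D₁ = 6.23 × (1 + 0.026) = 6.3920.
r = 6.3920 / 190.48 + 0.026 = 0.03356 + 0.026 = 0.05956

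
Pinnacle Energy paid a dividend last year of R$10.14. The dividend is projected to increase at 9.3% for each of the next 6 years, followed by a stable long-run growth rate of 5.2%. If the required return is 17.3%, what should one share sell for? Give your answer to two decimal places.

R$105.56

Two-stage DDM. Project D₁…D_6 at 0.093, terminal growth 0.052, discount at r = 0.173.
D_1 = 11.0830
D_2 = 12.1137
D_3 = 13.2403
D_4 = 14.4717
D_5 = 15.8175
D_6 = 17.2886
Terminal value at t=6: TV = D_7/(r−g) = 18.1876/(0.173−0.052) = 150.3105
P₀ = 11.0830/(1+0.173)^1 + 12.1137/(1+0.173)^2 + 13.2403/(1+0.173)^3 + 14.4717/(1+0.173)^4 + 15.8175/(1+0.173)^5 + 17.2886/(1+0.173)^6 + 150.3105/(1+0.173)^6 = 105.5633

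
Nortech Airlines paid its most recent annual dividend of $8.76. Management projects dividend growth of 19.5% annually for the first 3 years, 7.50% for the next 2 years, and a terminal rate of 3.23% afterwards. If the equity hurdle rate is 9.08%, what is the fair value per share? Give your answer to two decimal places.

Three-stage DDM. Project D₁…D_5; terminal Gordon value at t=5 with g = 0.0323; discount at r = 0.0908.
D_1 = 10.4682
D_2 = 12.5095
D_3 = 14.9489
D_4 = 16.0700
D_5 = 17.2753
TV_5 = 17.8333/(0.0908−0.0323) = 304.8420
P₀ = Σ Dₜ/(1+r)ᵗ + TV_5/(1+r)^5 = 251.5668

$251.57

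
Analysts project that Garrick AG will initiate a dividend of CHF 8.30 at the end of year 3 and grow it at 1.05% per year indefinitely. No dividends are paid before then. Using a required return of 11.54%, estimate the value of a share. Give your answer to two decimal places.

Deferred-dividend DDM. At t=2 the remaining stream is a growing perpetuity with first payment D_3 = 8.30.
V_2 = D_3/(r−g) = 8.30/(0.1154−0.0105) = 79.1230
P₀ = V_2/(1+r)^2 = 79.1230/(1+0.1154)^2 = 63.5977

CHF 63.60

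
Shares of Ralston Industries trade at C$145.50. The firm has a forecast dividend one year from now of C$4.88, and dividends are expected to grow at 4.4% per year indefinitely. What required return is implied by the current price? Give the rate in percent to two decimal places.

7.75%

Rearranging the constant-growth DDM: r = D₁/P₀ + g.
r = 4.8800 / 145.50 + 0.044 = 0.03354 + 0.044 = 0.07754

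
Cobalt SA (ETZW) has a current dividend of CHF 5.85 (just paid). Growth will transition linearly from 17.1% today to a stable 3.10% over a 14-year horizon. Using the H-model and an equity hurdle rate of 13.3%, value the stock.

CHF 115.34

H-model: P₀ = D₀[(1+g_L) + H(g_S−g_L)]/(r−g_L), with H = 14/2 = 7.
P₀ = 5.85 × [(1+0.031) + 7×(0.171−0.031)] / (0.133−0.031)
   = 5.85 × 2.0110 / 0.102 = 115.3368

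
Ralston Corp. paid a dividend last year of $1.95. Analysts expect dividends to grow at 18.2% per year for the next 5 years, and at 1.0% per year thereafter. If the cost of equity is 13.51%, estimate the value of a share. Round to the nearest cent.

$30.30

Two-stage DDM. Project D₁…D_5 at 0.182, terminal growth 0.01, discount at r = 0.1351.
D_1 = 2.3049
D_2 = 2.7244
D_3 = 3.2202
D_4 = 3.8063
D_5 = 4.4991
Terminal value at t=5: TV = D_6/(r−g) = 4.5441/(0.1351−0.01) = 36.3234
P₀ = 2.3049/(1+0.1351)^1 + 2.7244/(1+0.1351)^2 + 3.2202/(1+0.1351)^3 + 3.8063/(1+0.1351)^4 + 4.4991/(1+0.1351)^5 + 36.3234/(1+0.1351)^5 = 30.3032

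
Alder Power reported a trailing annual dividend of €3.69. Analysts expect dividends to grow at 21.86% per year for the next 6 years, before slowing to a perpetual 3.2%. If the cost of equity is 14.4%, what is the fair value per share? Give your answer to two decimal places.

Two-stage DDM. Project D₁…D_6 at 0.2186, terminal growth 0.032, discount at r = 0.144.
D_1 = 4.4966
D_2 = 5.4796
D_3 = 6.6774
D_4 = 8.1371
D_5 = 9.9159
D_6 = 12.0835
Terminal value at t=6: TV = D_7/(r−g) = 12.4702/(0.144−0.032) = 111.3410
P₀ = 4.4966/(1+0.144)^1 + 5.4796/(1+0.144)^2 + 6.6774/(1+0.144)^3 + 8.1371/(1+0.144)^4 + 9.9159/(1+0.144)^5 + 12.0835/(1+0.144)^6 + 111.3410/(1+0.144)^6 = 77.4501

€77.45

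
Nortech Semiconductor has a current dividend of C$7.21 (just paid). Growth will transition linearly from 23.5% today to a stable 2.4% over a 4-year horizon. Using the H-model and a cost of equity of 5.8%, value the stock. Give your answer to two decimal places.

H-model: P₀ = D₀[(1+g_L) + H(g_S−g_L)]/(r−g_L), with H = 4/2 = 2.
P₀ = 7.21 × [(1+0.024) + 2×(0.235−0.024)] / (0.058−0.024)
   = 7.21 × 1.4460 / 0.034 = 306.6371

C$306.64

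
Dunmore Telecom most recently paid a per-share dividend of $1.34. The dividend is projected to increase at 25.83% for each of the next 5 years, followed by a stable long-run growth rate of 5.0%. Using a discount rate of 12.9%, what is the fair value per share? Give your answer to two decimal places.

$40.01

Two-stage DDM. Project D₁…D_5 at 0.2583, terminal growth 0.05, discount at r = 0.129.
D_1 = 1.6861
D_2 = 2.1216
D_3 = 2.6697
D_4 = 3.3592
D_5 = 4.2269
Terminal value at t=5: TV = D_6/(r−g) = 4.4383/(0.129−0.05) = 56.1808
P₀ = 1.6861/(1+0.129)^1 + 2.1216/(1+0.129)^2 + 2.6697/(1+0.129)^3 + 3.3592/(1+0.129)^4 + 4.2269/(1+0.129)^5 + 56.1808/(1+0.129)^5 = 40.0131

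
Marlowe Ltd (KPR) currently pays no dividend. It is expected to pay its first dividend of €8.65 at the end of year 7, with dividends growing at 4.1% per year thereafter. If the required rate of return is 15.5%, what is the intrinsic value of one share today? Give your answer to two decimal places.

€31.96

Deferred-dividend DDM. At t=6 the remaining stream is a growing perpetuity with first payment D_7 = 8.65.
V_6 = D_7/(r−g) = 8.65/(0.155−0.041) = 75.8772
P₀ = V_6/(1+r)^6 = 75.8772/(1+0.155)^6 = 31.9609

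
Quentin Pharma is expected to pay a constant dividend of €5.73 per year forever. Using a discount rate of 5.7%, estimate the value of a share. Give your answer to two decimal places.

€100.53

Zero-growth DDM (perpetuity): P₀ = D/r = 5.73 / 0.057 = 100.5263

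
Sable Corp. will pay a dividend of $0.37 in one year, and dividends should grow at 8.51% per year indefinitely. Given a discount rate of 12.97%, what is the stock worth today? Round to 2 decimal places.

$8.30

Gordon growth model: P₀ = D₁/(r − g), with D₁ = 0.37 given directly.
P₀ = 0.3700 / (0.1297 − 0.0851) = 0.3700 / 0.0446 = 8.2960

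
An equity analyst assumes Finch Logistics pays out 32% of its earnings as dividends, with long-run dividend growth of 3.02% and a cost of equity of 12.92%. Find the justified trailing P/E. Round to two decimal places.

3.33

Justified trailing P/E = b(1+g)/(r−g) = 0.32×(1+0.0302)/(0.1292−0.0302) = 3.3299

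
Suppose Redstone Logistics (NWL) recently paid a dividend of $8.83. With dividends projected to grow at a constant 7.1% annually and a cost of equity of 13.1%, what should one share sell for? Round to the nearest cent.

Gordon growth model: P₀ = D₁/(r − g). D₁ = 8.83 × (1 + 0.071) = 9.4569.
P₀ = 9.4569 / (0.131 − 0.071) = 9.4569 / 0.06 = 157.6155

$157.62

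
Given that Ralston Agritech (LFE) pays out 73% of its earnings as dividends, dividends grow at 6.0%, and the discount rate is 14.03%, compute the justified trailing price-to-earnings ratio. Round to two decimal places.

Justified trailing P/E = b(1+g)/(r−g) = 0.73×(1+0.06)/(0.1403−0.06) = 9.6364

9.64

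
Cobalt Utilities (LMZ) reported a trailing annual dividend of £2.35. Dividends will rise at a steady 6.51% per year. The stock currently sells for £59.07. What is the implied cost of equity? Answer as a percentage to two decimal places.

10.75%

Rearranging the constant-growth DDM: r = D₁/P₀ + g.
D₁ = 2.35 × (1 + 0.0651) = 2.5030.
r = 2.5030 / 59.07 + 0.0651 = 0.04237 + 0.0651 = 0.10747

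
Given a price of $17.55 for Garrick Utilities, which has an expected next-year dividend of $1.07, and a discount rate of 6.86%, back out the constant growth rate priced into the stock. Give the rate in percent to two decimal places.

0.76%

From P₀ = D₁/(r − g), the implied growth is g = r − D₁/P₀.
g = 0.0686 − 1.07/17.55 = 0.0686 − 0.06097 = 0.00763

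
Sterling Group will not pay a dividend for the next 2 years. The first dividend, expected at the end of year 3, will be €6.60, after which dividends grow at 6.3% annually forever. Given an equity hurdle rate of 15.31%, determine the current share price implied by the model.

€55.09

Deferred-dividend DDM. At t=2 the remaining stream is a growing perpetuity with first payment D_3 = 6.60.
V_2 = D_3/(r−g) = 6.60/(0.1531−0.063) = 73.2519
P₀ = V_2/(1+r)^2 = 73.2519/(1+0.1531)^2 = 55.0916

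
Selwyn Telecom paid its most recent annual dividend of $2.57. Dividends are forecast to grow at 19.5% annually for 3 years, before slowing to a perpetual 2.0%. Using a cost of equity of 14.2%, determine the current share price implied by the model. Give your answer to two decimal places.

Two-stage DDM. Project D₁…D_3 at 0.195, terminal growth 0.02, discount at r = 0.142.
D_1 = 3.0711
D_2 = 3.6700
D_3 = 4.3857
Terminal value at t=3: TV = D_4/(r−g) = 4.4734/(0.142−0.02) = 36.6672
P₀ = 3.0711/(1+0.142)^1 + 3.6700/(1+0.142)^2 + 4.3857/(1+0.142)^3 + 36.6672/(1+0.142)^3 = 33.0675

$33.07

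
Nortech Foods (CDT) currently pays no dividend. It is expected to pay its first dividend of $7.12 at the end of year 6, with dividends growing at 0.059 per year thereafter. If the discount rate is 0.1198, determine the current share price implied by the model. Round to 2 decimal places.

Deferred-dividend DDM. At t=5 the remaining stream is a growing perpetuity with first payment D_6 = 7.12.
V_5 = D_6/(r−g) = 7.12/(0.1198−0.059) = 117.1053
P₀ = V_5/(1+r)^5 = 117.1053/(1+0.1198)^5 = 66.5080

$66.51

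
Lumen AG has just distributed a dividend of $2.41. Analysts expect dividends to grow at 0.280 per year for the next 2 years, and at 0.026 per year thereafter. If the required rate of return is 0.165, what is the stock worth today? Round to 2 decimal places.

Two-stage DDM. Project D₁…D_2 at 0.28, terminal growth 0.026, discount at r = 0.165.
D_1 = 3.0848
D_2 = 3.9485
Terminal value at t=2: TV = D_3/(r−g) = 4.0512/(0.165−0.026) = 29.1454
P₀ = 3.0848/(1+0.165)^1 + 3.9485/(1+0.165)^2 + 29.1454/(1+0.165)^2 = 27.0314

$27.03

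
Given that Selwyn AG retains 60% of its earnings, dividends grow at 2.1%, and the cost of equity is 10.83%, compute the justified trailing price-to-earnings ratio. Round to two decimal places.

Payout ratio b = 1 − 0.60 = 0.40.
Justified trailing P/E = b(1+g)/(r−g) = 0.40×(1+0.021)/(0.1083−0.021) = 4.6781

4.68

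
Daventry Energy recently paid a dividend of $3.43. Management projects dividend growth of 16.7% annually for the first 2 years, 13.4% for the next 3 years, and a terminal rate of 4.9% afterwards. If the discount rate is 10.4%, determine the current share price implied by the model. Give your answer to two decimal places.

Three-stage DDM. Project D₁…D_5; terminal Gordon value at t=5 with g = 0.049; discount at r = 0.104.
D_1 = 4.0028
D_2 = 4.6713
D_3 = 5.2972
D_4 = 6.0071
D_5 = 6.8120
TV_5 = 7.1458/(0.104−0.049) = 129.9235
P₀ = Σ Dₜ/(1+r)ᵗ + TV_5/(1+r)^5 = 98.8139

$98.81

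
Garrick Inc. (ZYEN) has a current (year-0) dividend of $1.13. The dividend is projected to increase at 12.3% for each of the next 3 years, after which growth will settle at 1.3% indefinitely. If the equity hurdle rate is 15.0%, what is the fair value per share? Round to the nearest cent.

Two-stage DDM. Project D₁…D_3 at 0.123, terminal growth 0.013, discount at r = 0.15.
D_1 = 1.2690
D_2 = 1.4251
D_3 = 1.6004
Terminal value at t=3: TV = D_4/(r−g) = 1.6212/(0.15−0.013) = 11.8333
P₀ = 1.2690/(1+0.15)^1 + 1.4251/(1+0.15)^2 + 1.6004/(1+0.15)^3 + 11.8333/(1+0.15)^3 = 11.0139

$11.01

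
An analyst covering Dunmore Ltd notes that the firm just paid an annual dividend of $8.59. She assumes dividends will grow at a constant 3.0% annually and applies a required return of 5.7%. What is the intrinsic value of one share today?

$327.69

Gordon growth model: P₀ = D₁/(r − g). D₁ = 8.59 × (1 + 0.03) = 8.8477.
P₀ = 8.8477 / (0.057 − 0.03) = 8.8477 / 0.027 = 327.6926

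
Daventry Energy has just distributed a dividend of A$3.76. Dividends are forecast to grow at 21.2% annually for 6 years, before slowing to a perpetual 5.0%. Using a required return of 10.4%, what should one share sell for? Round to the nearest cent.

A$159.67

Two-stage DDM. Project D₁…D_6 at 0.212, terminal growth 0.05, discount at r = 0.104.
D_1 = 4.5571
D_2 = 5.5232
D_3 = 6.6942
D_4 = 8.1133
D_5 = 9.8333
D_6 = 11.9180
Terminal value at t=6: TV = D_7/(r−g) = 12.5139/(0.104−0.05) = 231.7390
P₀ = 4.5571/(1+0.104)^1 + 5.5232/(1+0.104)^2 + 6.6942/(1+0.104)^3 + 8.1133/(1+0.104)^4 + 9.8333/(1+0.104)^5 + 11.9180/(1+0.104)^6 + 231.7390/(1+0.104)^6 = 159.6670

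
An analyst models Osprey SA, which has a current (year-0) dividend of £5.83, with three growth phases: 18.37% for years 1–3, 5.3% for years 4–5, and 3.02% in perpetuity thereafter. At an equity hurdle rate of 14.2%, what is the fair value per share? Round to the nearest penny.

£81.17

Three-stage DDM. Project D₁…D_5; terminal Gordon value at t=5 with g = 0.0302; discount at r = 0.142.
D_1 = 6.9010
D_2 = 8.1687
D_3 = 9.6693
D_4 = 10.1817
D_5 = 10.7214
TV_5 = 11.0452/(0.142−0.0302) = 98.7939
P₀ = Σ Dₜ/(1+r)ᵗ + TV_5/(1+r)^5 = 81.1674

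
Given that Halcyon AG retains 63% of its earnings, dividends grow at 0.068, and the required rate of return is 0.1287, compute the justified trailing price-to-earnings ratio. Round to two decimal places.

6.51

Payout ratio b = 1 − 0.63 = 0.37.
Justified trailing P/E = b(1+g)/(r−g) = 0.37×(1+0.068)/(0.1287−0.068) = 6.5100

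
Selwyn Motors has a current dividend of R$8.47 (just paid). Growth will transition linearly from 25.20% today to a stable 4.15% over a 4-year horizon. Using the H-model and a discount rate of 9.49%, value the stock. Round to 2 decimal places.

H-model: P₀ = D₀[(1+g_L) + H(g_S−g_L)]/(r−g_L), with H = 4/2 = 2.
P₀ = 8.47 × [(1+0.0415) + 2×(0.252−0.0415)] / (0.0949−0.0415)
   = 8.47 × 1.4625 / 0.0534 = 231.9733

R$231.97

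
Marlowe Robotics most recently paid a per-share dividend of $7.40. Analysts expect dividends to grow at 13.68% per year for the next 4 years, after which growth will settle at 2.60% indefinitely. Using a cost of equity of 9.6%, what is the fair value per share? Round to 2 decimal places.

Two-stage DDM. Project D₁…D_4 at 0.1368, terminal growth 0.026, discount at r = 0.096.
D_1 = 8.4123
D_2 = 9.5631
D_3 = 10.8714
D_4 = 12.3586
Terminal value at t=4: TV = D_5/(r−g) = 12.6799/(0.096−0.026) = 181.1412
P₀ = 8.4123/(1+0.096)^1 + 9.5631/(1+0.096)^2 + 10.8714/(1+0.096)^3 + 12.3586/(1+0.096)^4 + 181.1412/(1+0.096)^4 = 157.9972

$158.00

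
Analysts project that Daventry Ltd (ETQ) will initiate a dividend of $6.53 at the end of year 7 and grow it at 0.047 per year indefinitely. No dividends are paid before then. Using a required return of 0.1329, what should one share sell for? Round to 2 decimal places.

$35.96

Deferred-dividend DDM. At t=6 the remaining stream is a growing perpetuity with first payment D_7 = 6.53.
V_6 = D_7/(r−g) = 6.53/(0.1329−0.047) = 76.0186
P₀ = V_6/(1+r)^6 = 76.0186/(1+0.1329)^6 = 35.9559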